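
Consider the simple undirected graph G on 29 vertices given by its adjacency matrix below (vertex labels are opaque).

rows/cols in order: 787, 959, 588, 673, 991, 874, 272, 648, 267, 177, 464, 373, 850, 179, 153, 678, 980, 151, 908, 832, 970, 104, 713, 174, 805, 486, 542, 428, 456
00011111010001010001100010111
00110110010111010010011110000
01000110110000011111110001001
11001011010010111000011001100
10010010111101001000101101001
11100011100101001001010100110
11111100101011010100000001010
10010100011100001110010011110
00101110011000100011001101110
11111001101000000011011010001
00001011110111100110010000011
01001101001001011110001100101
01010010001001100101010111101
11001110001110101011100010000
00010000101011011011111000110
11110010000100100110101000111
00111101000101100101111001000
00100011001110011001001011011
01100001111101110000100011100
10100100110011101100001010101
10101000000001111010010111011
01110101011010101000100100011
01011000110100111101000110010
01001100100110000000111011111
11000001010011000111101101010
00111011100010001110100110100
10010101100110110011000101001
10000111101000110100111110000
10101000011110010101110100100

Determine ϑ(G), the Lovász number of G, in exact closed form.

sqrt(29)

Vertex 991 has 14 neighbors: 787, 673, 272, 267, 177, 464, 373, 179, 980, 970, 713, 174, 486, 456.
Vertex 272 has 14 neighbors: 787, 959, 588, 673, 991, 874, 267, 464, 850, 179, 678, 151, 486, 428.
deg(456) = 14; N(456) = {787, 588, 991, 177, 464, 373, 850, 678, 151, 832, 970, 104, 174, 542}.
N(678) = {787, 959, 588, 673, 272, 373, 153, 151, 908, 970, 713, 542, 428, 456}, |N(678)| = 14.
G on 29 vertices is 14-regular; Paley(29): SR with (k,λ,μ)=(14,6,7).
Distinct eigenvalues (to 6 d.p.): [14.0, 2.192582, -3.192582].
λ_max=14, λ_min=-sqrt(29)/2 - 1/2; ϑ = −29·λ_min/(λ_max−λ_min) = sqrt(29).
≈ 5.38516 (to 5 d.p.).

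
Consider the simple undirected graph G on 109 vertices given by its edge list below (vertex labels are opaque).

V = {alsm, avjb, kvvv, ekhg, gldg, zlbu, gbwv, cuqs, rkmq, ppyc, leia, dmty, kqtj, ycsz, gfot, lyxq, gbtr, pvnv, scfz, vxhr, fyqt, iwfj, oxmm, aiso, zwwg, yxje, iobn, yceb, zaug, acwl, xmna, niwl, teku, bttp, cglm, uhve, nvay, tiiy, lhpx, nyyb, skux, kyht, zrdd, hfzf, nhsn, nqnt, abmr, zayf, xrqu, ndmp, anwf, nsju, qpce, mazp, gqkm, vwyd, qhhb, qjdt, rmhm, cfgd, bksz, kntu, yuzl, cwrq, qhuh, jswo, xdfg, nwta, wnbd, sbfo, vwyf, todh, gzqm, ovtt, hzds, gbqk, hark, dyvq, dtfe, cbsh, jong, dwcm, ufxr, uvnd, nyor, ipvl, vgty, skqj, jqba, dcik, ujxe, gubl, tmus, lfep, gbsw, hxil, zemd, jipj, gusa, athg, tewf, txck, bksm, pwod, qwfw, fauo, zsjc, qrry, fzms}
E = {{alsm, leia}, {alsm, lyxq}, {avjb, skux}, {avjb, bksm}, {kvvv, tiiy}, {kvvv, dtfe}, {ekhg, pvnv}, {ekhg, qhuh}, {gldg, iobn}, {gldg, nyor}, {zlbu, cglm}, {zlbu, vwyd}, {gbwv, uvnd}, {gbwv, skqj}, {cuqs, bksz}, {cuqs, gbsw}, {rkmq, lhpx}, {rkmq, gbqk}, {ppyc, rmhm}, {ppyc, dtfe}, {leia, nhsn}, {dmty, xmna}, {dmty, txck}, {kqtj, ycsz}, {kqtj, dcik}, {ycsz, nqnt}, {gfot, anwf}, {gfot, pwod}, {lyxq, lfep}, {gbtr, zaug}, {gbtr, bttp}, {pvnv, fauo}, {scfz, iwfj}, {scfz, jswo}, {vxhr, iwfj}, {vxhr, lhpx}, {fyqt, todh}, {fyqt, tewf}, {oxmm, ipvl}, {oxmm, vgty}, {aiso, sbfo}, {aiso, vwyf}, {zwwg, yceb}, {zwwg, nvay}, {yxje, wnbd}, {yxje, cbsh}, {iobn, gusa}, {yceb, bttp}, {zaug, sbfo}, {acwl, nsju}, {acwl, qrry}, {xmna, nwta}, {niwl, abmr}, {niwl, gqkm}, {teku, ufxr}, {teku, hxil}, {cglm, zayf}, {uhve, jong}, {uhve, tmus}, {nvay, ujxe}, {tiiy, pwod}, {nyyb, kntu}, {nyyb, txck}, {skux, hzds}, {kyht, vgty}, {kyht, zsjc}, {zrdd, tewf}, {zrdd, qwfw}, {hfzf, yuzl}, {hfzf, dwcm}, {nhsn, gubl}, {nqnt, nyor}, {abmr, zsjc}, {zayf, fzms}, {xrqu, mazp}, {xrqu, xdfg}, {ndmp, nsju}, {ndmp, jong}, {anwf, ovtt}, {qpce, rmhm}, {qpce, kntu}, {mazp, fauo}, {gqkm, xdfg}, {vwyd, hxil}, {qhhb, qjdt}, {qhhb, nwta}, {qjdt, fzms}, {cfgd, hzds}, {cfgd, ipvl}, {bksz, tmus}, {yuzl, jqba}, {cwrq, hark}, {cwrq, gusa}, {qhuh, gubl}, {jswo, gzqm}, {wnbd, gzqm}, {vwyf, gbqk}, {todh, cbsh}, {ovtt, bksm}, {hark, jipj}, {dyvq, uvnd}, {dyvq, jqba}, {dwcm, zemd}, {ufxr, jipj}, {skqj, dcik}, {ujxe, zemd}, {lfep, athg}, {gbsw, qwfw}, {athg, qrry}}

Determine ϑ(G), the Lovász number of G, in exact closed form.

N(gbsw) = {cuqs, qwfw}, |N(gbsw)| = 2.
N(gfot) = {anwf, pwod}, |N(gfot)| = 2.
deg(uvnd) = 2; N(uvnd) = {gbwv, dyvq}.
N(pvnv) = {ekhg, fauo}, |N(pvnv)| = 2.
Every vertex has degree 2 (N=109); a single 109-cycle (edge-transitive).
spec(A) ≈ [2.0, 1.9967, 1.9867, 1.9702, 1.9471, 1.9175, 1.8816, 1.8394, 1.7911, 1.7368, 1.6768, 1.6112, 1.5403, 1.4642, 1.3833, 1.2978, 1.208, 1.1141, 1.0166, 0.9157, 0.8117, 0.7051, 0.5961, 0.4851, 0.3725, 0.2587, 0.144, 0.0288, -0.0864, -0.2014, -0.3157, -0.429, -0.5408, -0.6508, -0.7587, -0.8641, -0.9665, -1.0658, -1.1615, -1.2534, -1.3411, -1.4244, -1.5029, -1.5764, -1.6447, -1.7075, -1.7647, -1.816, -1.8612, -1.9003, -1.9331, -1.9594, -1.9793, -1.9925, -1.9992] (distinct, 4 d.p.).
−109·(-2*cos(pi/109)) / ((2)−(-2*cos(pi/109))) = 109*cos(pi/109)/(cos(pi/109) + 1) = ϑ(G).
= 54.4887… (decimal).
Check 54 ≤ 109*cos(pi/109)/(cos(pi/109) + 1) ≤ 55: both strict.

109*cos(pi/109)/(cos(pi/109) + 1)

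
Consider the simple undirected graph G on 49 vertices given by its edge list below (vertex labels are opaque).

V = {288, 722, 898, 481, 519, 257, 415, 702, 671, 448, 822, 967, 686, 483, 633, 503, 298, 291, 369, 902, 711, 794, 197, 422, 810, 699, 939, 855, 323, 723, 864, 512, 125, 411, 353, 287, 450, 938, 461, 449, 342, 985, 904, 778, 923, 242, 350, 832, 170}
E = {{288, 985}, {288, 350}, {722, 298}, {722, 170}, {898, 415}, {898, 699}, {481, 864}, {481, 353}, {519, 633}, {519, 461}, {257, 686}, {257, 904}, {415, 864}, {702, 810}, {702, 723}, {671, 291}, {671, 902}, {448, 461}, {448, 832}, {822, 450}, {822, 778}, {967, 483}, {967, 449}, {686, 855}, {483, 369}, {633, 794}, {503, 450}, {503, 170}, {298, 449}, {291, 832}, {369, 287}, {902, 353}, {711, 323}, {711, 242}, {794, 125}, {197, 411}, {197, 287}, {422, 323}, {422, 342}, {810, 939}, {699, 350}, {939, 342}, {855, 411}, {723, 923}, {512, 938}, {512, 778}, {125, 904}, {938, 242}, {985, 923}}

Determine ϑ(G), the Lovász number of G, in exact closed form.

Vertex 450 has 2 neighbors: 822, 503.
deg(483) = 2; N(483) = {967, 369}.
N(902) = {671, 353}, |N(902)| = 2.
Vertex 448 has 2 neighbors: 461, 832.
G on 49 vertices is 2-regular; the odd cycle C_{49}.
spec(A) ≈ [2.0, 1.984, 1.935, 1.854, 1.743, 1.603, 1.437, 1.247, 1.037, 0.81, 0.569, 0.319, 0.064, -0.192, -0.445, -0.691, -0.925, -1.144, -1.345, -1.523, -1.676, -1.802, -1.898, -1.963, -1.996] (distinct, 3 d.p.).
Lovász: ϑ = −49(-2*cos(pi/49))/(2+-(-1)*2*cos(pi/49)) = 49*cos(pi/49)/(cos(pi/49) + 1).
ϑ(G) ≈ 24.4748.
Sandwich: α(G)=24 ≤ ϑ(G)=49*cos(pi/49)/(cos(pi/49) + 1) ≤ χ(Ḡ)=25 (both strict).

49*cos(pi/49)/(cos(pi/49) + 1)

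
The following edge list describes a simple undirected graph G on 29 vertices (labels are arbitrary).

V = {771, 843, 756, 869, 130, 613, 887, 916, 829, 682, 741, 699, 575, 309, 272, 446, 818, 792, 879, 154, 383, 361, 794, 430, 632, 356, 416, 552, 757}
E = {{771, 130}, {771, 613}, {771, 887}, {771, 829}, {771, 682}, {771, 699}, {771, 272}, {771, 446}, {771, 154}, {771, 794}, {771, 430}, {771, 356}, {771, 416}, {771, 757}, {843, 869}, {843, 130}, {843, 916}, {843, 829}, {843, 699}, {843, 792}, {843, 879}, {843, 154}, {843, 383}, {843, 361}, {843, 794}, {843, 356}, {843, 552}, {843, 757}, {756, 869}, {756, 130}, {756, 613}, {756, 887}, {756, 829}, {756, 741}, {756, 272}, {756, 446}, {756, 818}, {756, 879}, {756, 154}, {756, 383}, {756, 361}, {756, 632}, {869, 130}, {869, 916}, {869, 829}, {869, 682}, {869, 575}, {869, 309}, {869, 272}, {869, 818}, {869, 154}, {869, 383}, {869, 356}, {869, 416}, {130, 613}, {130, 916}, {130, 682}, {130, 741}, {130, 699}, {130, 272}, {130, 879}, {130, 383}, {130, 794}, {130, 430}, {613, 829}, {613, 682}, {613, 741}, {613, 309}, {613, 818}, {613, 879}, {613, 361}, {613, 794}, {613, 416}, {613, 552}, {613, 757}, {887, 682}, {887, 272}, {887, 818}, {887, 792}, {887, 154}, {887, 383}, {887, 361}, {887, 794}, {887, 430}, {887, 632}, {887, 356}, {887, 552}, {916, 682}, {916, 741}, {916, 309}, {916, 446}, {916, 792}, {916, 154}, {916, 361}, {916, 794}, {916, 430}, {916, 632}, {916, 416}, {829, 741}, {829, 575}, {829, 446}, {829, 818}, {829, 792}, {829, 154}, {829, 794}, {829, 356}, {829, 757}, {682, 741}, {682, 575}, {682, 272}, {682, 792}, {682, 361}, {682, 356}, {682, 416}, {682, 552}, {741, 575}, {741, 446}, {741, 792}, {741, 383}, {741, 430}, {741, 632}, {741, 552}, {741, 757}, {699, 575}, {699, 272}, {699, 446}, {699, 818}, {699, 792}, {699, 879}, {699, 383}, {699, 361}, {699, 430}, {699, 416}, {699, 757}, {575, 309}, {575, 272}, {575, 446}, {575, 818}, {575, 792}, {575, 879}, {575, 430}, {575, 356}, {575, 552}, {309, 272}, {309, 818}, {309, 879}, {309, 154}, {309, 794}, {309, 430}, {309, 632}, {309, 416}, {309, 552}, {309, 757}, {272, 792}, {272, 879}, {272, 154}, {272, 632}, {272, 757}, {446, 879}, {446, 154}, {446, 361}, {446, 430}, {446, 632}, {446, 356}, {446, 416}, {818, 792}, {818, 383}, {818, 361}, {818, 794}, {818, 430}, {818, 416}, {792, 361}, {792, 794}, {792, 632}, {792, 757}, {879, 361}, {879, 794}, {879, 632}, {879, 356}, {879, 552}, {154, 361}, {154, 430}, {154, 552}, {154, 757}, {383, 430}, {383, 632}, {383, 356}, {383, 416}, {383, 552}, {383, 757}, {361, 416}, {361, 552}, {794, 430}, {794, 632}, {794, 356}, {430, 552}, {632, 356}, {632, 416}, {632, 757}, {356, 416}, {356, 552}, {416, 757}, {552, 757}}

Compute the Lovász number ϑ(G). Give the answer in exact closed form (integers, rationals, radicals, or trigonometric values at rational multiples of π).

sqrt(29)

deg(430) = 14; N(430) = {771, 130, 887, 916, 741, 699, 575, 309, 446, 818, 154, 383, 794, 552}.
N(446) = {771, 756, 916, 829, 741, 699, 575, 879, 154, 361, 430, 632, 356, 416}, |N(446)| = 14.
N(130) = {771, 843, 756, 869, 613, 916, 682, 741, 699, 272, 879, 383, 794, 430}, |N(130)| = 14.
N(632) = {756, 887, 916, 741, 309, 272, 446, 792, 879, 383, 794, 356, 416, 757}, |N(632)| = 14.
G on 29 vertices is 14-regular; strongly regular (29,14,6,7).
A has 3 distinct eigenvalues ≈ [14.0, 2.192582, -3.192582].
With N=29: ϑ(G) = 29·(-(-sqrt(29)/2 - 1/2))/(14−(-sqrt(29)/2 - 1/2)) = sqrt(29).
ϑ(G) ≈ 5.3851648.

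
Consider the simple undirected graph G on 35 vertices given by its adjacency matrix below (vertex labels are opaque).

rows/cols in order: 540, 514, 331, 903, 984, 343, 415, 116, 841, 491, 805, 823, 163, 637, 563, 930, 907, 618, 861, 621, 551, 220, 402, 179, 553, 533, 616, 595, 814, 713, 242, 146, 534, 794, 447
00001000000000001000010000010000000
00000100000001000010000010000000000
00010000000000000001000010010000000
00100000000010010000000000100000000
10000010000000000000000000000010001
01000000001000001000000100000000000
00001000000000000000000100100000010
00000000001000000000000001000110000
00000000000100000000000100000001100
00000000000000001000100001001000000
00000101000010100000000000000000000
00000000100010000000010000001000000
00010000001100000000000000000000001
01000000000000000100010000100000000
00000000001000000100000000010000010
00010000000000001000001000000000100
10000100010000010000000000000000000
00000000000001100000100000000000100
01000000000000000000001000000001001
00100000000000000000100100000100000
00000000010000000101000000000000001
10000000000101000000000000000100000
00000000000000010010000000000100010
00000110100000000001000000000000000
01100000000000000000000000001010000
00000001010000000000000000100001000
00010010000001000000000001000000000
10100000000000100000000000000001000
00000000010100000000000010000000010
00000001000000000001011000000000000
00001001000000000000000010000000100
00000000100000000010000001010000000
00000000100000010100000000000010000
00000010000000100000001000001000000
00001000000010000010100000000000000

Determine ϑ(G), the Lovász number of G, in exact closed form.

15

deg(343) = 4; N(343) = {514, 805, 907, 179}.
Vertex 534 has 4 neighbors: 841, 930, 618, 242.
N(805) = {343, 116, 163, 563}, |N(805)| = 4.
deg(713) = 4; N(713) = {116, 621, 220, 402}.
Regular of degree 4 on 35 vertices: Kneser K(7,3) on C(7,3)=35 vertices.
A has 4 distinct eigenvalues ≈ [4.0, 2.0, -1.0, -3.0].
ϑ = −N·λ_min/(λ_max−λ_min) = −35·(-3)/(4−(-3)) = 15.
= 15.000000… (decimal).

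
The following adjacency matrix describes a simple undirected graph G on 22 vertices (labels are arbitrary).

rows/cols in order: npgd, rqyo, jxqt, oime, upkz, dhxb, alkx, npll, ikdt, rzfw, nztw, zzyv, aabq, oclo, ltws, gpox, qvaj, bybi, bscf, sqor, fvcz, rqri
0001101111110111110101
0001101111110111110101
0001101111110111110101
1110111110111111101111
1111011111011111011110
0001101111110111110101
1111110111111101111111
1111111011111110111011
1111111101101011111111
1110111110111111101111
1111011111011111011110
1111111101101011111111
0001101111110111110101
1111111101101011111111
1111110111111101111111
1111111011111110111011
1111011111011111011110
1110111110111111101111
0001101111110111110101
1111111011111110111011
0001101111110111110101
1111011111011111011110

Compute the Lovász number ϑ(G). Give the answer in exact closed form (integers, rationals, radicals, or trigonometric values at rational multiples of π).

Vertex fvcz has 15 neighbors: oime, upkz, alkx, npll, ikdt, rzfw, nztw, zzyv, oclo, ltws, gpox, qvaj, bybi, sqor, rqri.
N(oime) = {npgd, rqyo, jxqt, upkz, dhxb, alkx, npll, ikdt, nztw, zzyv, aabq, oclo, ltws, gpox, qvaj, bscf, sqor, fvcz, rqri}, |N(oime)| = 19.
Vertex gpox has 19 neighbors: npgd, rqyo, jxqt, oime, upkz, dhxb, alkx, ikdt, rzfw, nztw, zzyv, aabq, oclo, ltws, qvaj, bybi, bscf, fvcz, rqri.
Vertex oclo has 19 neighbors: npgd, rqyo, jxqt, oime, upkz, dhxb, alkx, npll, rzfw, nztw, aabq, ltws, gpox, qvaj, bybi, bscf, sqor, fvcz, rqri.
K_{7,4,3,3,3,2} (perfect); ϑ(G) = α(G) = max{7,4,3,3,3,2} = 7.
Numerically 7.0000000.
Sandwich: α(G)=7 ≤ ϑ(G)=7 ≤ χ(Ḡ)=7 (collapsed).

7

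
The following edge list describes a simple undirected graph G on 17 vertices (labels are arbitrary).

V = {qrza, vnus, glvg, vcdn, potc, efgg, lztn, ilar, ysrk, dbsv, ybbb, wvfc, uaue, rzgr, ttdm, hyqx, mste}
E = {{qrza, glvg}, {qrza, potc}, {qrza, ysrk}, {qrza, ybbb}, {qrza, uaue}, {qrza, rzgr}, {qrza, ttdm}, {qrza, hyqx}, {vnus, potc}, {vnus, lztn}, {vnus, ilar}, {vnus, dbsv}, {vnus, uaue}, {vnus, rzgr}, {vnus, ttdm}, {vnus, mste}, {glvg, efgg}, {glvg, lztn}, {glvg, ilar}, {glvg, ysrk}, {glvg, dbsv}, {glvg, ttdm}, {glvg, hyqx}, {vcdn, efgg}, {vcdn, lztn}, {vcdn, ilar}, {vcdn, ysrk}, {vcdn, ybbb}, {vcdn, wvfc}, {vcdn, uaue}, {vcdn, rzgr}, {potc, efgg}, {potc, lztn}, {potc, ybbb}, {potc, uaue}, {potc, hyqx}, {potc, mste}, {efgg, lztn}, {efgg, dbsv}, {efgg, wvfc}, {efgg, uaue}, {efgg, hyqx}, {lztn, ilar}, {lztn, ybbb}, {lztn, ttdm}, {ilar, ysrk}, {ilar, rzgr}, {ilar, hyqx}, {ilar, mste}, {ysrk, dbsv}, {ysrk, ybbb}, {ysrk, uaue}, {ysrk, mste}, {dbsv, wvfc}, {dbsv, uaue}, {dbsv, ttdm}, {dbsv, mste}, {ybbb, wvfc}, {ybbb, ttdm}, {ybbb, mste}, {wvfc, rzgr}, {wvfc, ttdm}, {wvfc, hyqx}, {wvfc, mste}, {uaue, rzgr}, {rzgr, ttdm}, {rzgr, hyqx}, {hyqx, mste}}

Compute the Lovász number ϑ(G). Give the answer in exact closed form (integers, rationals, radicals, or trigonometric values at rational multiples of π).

Vertex vcdn has 8 neighbors: efgg, lztn, ilar, ysrk, ybbb, wvfc, uaue, rzgr.
Vertex glvg has 8 neighbors: qrza, efgg, lztn, ilar, ysrk, dbsv, ttdm, hyqx.
N(efgg) = {glvg, vcdn, potc, lztn, dbsv, wvfc, uaue, hyqx}, |N(efgg)| = 8.
Vertex qrza has 8 neighbors: glvg, potc, ysrk, ybbb, uaue, rzgr, ttdm, hyqx.
8-regular, N=17; Paley(17): SR with (k,λ,μ)=(8,3,4).
The 3 distinct eigenvalues: [8.0, 1.561553, -2.561553].
Lovász (edge-transitive): ϑ = −17·(-sqrt(17)/2 - 1/2)/((8)−(-sqrt(17)/2 - 1/2)) = sqrt(17).
= 4.123106… (decimal).

sqrt(17)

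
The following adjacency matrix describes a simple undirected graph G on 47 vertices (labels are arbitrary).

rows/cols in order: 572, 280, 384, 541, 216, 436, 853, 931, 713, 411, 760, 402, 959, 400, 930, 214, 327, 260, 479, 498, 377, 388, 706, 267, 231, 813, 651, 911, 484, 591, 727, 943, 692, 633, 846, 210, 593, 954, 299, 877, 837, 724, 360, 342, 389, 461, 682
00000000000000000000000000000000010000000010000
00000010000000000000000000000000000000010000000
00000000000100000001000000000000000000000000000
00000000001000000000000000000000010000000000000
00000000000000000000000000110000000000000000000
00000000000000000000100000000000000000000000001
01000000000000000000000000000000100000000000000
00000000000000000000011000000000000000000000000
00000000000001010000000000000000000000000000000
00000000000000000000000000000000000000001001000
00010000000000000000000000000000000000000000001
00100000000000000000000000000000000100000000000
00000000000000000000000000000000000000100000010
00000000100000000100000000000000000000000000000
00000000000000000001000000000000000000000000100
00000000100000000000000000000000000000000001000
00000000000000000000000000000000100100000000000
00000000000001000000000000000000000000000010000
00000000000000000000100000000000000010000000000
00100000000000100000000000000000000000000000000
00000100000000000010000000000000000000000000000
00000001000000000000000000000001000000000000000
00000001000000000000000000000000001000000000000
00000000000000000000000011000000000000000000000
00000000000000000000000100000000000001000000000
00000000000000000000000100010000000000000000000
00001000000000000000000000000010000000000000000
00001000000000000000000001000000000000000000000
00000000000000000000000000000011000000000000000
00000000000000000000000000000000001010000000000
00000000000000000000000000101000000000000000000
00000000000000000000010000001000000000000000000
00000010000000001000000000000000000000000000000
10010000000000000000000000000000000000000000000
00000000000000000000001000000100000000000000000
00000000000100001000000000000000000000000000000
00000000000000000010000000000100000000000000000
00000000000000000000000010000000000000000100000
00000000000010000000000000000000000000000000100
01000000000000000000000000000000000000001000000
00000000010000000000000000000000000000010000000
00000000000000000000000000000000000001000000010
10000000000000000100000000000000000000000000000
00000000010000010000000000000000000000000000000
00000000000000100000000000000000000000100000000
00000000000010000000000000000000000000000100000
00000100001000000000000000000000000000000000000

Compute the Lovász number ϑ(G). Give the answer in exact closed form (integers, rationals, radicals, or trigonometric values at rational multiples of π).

47*cos(pi/47)/(cos(pi/47) + 1)

deg(260) = 2; N(260) = {400, 360}.
deg(713) = 2; N(713) = {400, 214}.
N(411) = {837, 342}, |N(411)| = 2.
deg(943) = 2; N(943) = {388, 484}.
Regular of degree 2 on 47 vertices: this is C_{47}, the 47-cycle.
spec(A) ≈ [2.0, 1.982, 1.929, 1.841, 1.721, 1.57, 1.39, 1.186, 0.961, 0.719, 0.464, 0.2, -0.067, -0.333, -0.593, -0.842, -1.076, -1.291, -1.483, -1.649, -1.785, -1.889, -1.96, -1.996] (distinct, 3 d.p.).
Lovász (edge-transitive): ϑ = −47·(-2*cos(pi/47))/((2)−(-2*cos(pi/47))) = 47*cos(pi/47)/(cos(pi/47) + 1).
= 23.4737315… (decimal).
Check 23 ≤ 47*cos(pi/47)/(cos(pi/47) + 1) ≤ 24: both strict.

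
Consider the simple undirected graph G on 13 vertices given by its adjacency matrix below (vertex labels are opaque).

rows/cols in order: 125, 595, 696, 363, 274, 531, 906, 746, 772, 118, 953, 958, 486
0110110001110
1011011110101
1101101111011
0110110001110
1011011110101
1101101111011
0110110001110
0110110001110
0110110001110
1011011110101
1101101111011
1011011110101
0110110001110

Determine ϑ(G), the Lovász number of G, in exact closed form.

6

Vertex 958 has 9 neighbors: 125, 696, 363, 531, 906, 746, 772, 953, 486.
N(746) = {595, 696, 274, 531, 118, 953, 958}, |N(746)| = 7.
Vertex 363 has 7 neighbors: 595, 696, 274, 531, 118, 953, 958.
Vertex 118 has 9 neighbors: 125, 696, 363, 531, 906, 746, 772, 953, 486.
Complete multipartite on [6, 4, 3]: sandwich collapses at ϑ=6.
≈ 6.000000000 (to 9 d.p.).
α=6, χ(Ḡ)=6; ϑ=6 lies between (collapsed).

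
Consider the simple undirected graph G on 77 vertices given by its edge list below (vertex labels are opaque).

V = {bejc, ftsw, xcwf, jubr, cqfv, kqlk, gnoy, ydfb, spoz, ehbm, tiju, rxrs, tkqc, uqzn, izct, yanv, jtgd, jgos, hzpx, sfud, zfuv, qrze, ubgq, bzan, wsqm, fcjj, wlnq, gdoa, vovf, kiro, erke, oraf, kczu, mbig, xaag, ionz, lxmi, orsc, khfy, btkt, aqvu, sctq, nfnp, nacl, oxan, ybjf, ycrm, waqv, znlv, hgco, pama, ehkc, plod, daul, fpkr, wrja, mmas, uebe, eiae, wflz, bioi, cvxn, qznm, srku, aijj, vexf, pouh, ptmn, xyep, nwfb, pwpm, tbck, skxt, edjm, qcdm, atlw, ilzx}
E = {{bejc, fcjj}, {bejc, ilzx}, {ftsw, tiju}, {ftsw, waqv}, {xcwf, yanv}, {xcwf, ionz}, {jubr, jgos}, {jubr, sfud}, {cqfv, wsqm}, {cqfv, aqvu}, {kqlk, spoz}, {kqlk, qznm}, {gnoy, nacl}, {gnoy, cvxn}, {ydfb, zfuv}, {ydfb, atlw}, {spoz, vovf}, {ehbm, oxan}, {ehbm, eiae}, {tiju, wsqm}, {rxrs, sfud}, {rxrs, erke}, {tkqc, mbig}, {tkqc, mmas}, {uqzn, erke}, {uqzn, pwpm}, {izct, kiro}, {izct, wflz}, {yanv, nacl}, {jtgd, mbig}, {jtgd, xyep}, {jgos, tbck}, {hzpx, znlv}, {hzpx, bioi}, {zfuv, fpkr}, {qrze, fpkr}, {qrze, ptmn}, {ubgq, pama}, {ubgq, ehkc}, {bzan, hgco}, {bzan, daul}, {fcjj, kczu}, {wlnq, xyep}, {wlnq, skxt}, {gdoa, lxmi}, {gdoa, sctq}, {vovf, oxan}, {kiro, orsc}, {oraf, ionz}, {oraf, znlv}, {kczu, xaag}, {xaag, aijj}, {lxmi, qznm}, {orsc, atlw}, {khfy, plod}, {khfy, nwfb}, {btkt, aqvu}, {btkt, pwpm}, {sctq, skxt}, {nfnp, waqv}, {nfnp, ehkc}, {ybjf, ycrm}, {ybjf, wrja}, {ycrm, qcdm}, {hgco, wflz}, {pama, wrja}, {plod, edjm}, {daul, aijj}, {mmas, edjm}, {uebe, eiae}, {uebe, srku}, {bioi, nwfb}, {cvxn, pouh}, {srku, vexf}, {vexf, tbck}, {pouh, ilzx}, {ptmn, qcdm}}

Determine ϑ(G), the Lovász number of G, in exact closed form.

N(srku) = {uebe, vexf}, |N(srku)| = 2.
deg(ehbm) = 2; N(ehbm) = {oxan, eiae}.
deg(kqlk) = 2; N(kqlk) = {spoz, qznm}.
Vertex yanv has 2 neighbors: xcwf, nacl.
deg(v) = 2 for all v (|V|=77); this is C_{77}, the 77-cycle.
The 39 distinct eigenvalues: [2.0, 1.993345, 1.973425, 1.940372, 1.894406, 1.835833, 1.765043, 1.682507, 1.588774, 1.484468, 1.370283, 1.24698, 1.115377, 0.976352, 0.83083, 0.679779, 0.524203, 0.36514, 0.203646, 0.040797, -0.122323, -0.28463, -0.445042, -0.602492, -0.755933, -0.904344, -1.046736, -1.182162, -1.309721, -1.428565, -1.537901, -1.637003, -1.725211, -1.801938, -1.866673, -1.918986, -1.958528, -1.985037, -1.998336].
Lovász (edge-transitive): ϑ = −77·(-2*cos(pi/77))/((2)−(-2*cos(pi/77))) = 77*cos(pi/77)/(cos(pi/77) + 1).
= 38.48397… (decimal).
38 ≤ 77*cos(pi/77)/(cos(pi/77) + 1) ≤ 39: both strict.

77*cos(pi/77)/(cos(pi/77) + 1)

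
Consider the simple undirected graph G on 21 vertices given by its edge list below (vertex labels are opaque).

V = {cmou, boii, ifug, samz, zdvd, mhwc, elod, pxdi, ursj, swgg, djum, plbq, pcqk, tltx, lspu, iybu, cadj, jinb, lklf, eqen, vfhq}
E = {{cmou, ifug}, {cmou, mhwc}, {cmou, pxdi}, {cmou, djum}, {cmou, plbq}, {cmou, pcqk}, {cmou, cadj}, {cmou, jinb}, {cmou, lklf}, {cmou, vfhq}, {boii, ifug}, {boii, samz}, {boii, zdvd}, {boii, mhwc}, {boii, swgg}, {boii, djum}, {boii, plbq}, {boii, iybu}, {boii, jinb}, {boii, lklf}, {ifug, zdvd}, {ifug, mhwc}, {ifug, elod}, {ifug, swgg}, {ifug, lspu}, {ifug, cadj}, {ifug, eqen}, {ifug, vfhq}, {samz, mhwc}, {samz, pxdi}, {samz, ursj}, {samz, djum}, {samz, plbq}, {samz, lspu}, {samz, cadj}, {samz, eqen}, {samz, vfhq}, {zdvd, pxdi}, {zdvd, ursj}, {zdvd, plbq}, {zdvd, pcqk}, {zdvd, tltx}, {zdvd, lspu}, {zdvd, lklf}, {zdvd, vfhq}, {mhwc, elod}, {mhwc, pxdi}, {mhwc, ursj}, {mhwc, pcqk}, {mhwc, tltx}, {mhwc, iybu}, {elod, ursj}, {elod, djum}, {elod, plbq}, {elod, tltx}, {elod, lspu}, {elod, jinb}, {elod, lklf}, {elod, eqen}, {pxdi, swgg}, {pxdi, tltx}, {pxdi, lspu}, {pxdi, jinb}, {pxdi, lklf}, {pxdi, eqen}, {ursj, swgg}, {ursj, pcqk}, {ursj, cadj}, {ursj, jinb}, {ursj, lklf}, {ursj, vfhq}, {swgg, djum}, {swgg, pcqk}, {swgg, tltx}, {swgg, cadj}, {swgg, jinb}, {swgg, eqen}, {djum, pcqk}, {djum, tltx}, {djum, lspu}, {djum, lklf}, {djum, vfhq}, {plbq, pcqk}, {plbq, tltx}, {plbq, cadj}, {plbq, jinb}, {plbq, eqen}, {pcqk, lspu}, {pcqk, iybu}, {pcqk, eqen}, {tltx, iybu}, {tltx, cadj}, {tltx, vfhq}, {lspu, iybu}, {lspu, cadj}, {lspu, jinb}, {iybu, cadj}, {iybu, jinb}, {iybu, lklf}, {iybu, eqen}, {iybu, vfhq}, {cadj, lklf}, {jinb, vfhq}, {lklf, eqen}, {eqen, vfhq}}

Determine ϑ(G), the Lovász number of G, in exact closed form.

6

N(ursj) = {samz, zdvd, mhwc, elod, swgg, pcqk, cadj, jinb, lklf, vfhq}, |N(ursj)| = 10.
deg(cmou) = 10; N(cmou) = {ifug, mhwc, pxdi, djum, plbq, pcqk, cadj, jinb, lklf, vfhq}.
deg(vfhq) = 10; N(vfhq) = {cmou, ifug, samz, zdvd, ursj, djum, tltx, iybu, jinb, eqen}.
Vertex zdvd has 10 neighbors: boii, ifug, pxdi, ursj, plbq, pcqk, tltx, lspu, lklf, vfhq.
10-regular, N=21; this is K(7,2), the Kneser graph.
spec(A) ≈ [10.0, 1.0, -4.0] (distinct, 3 d.p.).
With N=21: ϑ(G) = 21·(-1*(-4))/(10−(-4)) = 6.
≈ 6.000000000 (to 9 d.p.).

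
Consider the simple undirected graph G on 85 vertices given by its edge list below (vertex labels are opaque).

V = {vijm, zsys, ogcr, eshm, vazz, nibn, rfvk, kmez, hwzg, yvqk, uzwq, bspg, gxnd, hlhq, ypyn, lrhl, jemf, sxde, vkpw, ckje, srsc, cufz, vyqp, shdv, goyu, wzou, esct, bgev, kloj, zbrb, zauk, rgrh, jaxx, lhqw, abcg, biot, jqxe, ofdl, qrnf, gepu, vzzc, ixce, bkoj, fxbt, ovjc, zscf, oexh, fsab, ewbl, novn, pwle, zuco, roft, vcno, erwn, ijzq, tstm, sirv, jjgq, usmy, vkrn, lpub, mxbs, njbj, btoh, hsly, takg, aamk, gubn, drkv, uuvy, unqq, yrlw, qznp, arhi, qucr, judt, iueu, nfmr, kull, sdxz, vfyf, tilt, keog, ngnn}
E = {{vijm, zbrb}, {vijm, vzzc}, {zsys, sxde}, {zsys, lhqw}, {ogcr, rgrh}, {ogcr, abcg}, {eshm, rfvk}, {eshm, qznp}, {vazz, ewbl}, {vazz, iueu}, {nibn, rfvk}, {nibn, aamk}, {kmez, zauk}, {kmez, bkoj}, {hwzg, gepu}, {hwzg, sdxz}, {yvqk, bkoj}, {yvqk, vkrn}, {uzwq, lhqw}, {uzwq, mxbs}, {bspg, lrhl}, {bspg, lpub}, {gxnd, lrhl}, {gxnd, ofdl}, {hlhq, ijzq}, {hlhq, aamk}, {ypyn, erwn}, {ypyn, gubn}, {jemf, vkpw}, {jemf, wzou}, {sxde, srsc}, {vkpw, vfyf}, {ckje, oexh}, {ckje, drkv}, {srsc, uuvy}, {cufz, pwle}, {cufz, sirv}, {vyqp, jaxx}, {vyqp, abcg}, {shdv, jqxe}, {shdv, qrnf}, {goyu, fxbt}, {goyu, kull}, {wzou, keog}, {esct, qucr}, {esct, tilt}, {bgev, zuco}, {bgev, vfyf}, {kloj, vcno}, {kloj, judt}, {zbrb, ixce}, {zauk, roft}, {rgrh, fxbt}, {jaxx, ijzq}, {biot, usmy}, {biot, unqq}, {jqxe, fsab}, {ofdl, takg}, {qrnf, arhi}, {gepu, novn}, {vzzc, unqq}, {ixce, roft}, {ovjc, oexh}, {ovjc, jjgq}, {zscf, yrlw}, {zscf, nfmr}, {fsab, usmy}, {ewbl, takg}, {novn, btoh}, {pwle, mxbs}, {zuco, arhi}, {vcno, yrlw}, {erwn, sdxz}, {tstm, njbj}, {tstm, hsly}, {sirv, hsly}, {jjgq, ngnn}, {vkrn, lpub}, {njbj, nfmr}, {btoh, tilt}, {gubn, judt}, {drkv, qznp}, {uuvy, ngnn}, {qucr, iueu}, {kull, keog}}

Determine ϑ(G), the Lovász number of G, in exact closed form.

85*cos(pi/85)/(cos(pi/85) + 1)

Vertex vfyf has 2 neighbors: vkpw, bgev.
deg(tilt) = 2; N(tilt) = {esct, btoh}.
Vertex bkoj has 2 neighbors: kmez, yvqk.
Vertex zuco has 2 neighbors: bgev, arhi.
2-regular, N=85; a single 85-cycle (edge-transitive).
Distinct eigenvalues (to 4 d.p.): [2.0, 1.9945, 1.9782, 1.951, 1.9132, 1.8649, 1.8065, 1.7382, 1.6604, 1.5735, 1.478, 1.3745, 1.2634, 1.1455, 1.0213, 0.8915, 0.7568, 0.618, 0.4759, 0.3311, 0.1845, 0.037, -0.1108, -0.258, -0.4038, -0.5473, -0.6879, -0.8247, -0.957, -1.0841, -1.2053, -1.3198, -1.4272, -1.5268, -1.618, -1.7004, -1.7735, -1.837, -1.8904, -1.9334, -1.9659, -1.9877, -1.9986].
Lovász (edge-transitive): ϑ = −85·(-2*cos(pi/85))/((2)−(-2*cos(pi/85))) = 85*cos(pi/85)/(cos(pi/85) + 1).
≈ 42.485482571 (to 9 d.p.).
Lovász sandwich 42 ≤ 85*cos(pi/85)/(cos(pi/85) + 1) ≤ 43: both strict.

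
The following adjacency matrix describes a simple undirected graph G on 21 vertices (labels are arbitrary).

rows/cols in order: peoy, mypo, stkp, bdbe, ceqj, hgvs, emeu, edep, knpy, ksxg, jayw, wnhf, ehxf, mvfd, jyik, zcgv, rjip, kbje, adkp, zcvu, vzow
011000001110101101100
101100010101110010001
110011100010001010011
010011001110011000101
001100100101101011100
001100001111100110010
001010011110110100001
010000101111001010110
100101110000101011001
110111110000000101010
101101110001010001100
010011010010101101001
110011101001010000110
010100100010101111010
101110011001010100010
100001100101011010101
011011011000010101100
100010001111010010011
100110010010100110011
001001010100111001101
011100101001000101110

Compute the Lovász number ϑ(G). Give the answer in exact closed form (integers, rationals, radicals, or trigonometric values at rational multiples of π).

6

Vertex adkp has 10 neighbors: peoy, bdbe, ceqj, edep, jayw, ehxf, zcgv, rjip, zcvu, vzow.
deg(jyik) = 10; N(jyik) = {peoy, stkp, bdbe, ceqj, edep, knpy, wnhf, mvfd, zcgv, zcvu}.
deg(emeu) = 10; N(emeu) = {stkp, ceqj, edep, knpy, ksxg, jayw, ehxf, mvfd, zcgv, vzow}.
deg(ehxf) = 10; N(ehxf) = {peoy, mypo, ceqj, hgvs, emeu, knpy, wnhf, mvfd, adkp, zcvu}.
21-vertex 10-regular graph: this is K(7,2), the Kneser graph.
Distinct eigenvalues (to 3 d.p.): [10.0, 1.0, -4.0].
λ_max=10, λ_min=-4; ϑ = −21·λ_min/(λ_max−λ_min) = 6.
= 6.000000… (decimal).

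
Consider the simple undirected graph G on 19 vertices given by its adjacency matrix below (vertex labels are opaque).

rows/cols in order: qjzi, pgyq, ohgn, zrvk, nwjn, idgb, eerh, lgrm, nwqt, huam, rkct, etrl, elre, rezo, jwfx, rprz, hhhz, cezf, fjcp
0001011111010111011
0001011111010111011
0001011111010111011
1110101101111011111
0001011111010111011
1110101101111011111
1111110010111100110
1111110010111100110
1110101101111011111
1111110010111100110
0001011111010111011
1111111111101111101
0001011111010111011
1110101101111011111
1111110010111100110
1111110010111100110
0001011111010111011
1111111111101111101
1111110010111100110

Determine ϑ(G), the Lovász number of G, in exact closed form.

deg(nwjn) = 12; N(nwjn) = {zrvk, idgb, eerh, lgrm, nwqt, huam, etrl, rezo, jwfx, rprz, cezf, fjcp}.
deg(hhhz) = 12; N(hhhz) = {zrvk, idgb, eerh, lgrm, nwqt, huam, etrl, rezo, jwfx, rprz, cezf, fjcp}.
Vertex eerh has 13 neighbors: qjzi, pgyq, ohgn, zrvk, nwjn, idgb, nwqt, rkct, etrl, elre, rezo, hhhz, cezf.
N(cezf) = {qjzi, pgyq, ohgn, zrvk, nwjn, idgb, eerh, lgrm, nwqt, huam, rkct, elre, rezo, jwfx, rprz, hhhz, fjcp}, |N(cezf)| = 17.
Complete multipartite on [7, 6, 4, 2]: sandwich collapses at ϑ=7.
ϑ(G) ≈ 7.0000000.
7 ≤ 7 ≤ 7: collapsed.

7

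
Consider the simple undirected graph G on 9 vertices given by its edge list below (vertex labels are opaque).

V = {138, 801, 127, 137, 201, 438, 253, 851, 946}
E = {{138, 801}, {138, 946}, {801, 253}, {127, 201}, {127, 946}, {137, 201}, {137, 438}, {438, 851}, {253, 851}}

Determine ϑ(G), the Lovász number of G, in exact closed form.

9*cos(pi/9)/(cos(pi/9) + 1)

Vertex 438 has 2 neighbors: 137, 851.
Vertex 946 has 2 neighbors: 138, 127.
Vertex 138 has 2 neighbors: 801, 946.
deg(851) = 2; N(851) = {438, 253}.
G on 9 vertices is 2-regular; this is C_{9}, the 9-cycle.
Distinct eigenvalues (to 4 d.p.): [2.0, 1.5321, 0.3473, -1.0, -1.8794].
With N=9: ϑ(G) = 9·(-(-1)*2*cos(pi/9))/(2−(-2*cos(pi/9))) = 9*cos(pi/9)/(cos(pi/9) + 1).
≈ 4.360090 (to 6 d.p.).
Lovász sandwich 4 ≤ 9*cos(pi/9)/(cos(pi/9) + 1) ≤ 5: both strict.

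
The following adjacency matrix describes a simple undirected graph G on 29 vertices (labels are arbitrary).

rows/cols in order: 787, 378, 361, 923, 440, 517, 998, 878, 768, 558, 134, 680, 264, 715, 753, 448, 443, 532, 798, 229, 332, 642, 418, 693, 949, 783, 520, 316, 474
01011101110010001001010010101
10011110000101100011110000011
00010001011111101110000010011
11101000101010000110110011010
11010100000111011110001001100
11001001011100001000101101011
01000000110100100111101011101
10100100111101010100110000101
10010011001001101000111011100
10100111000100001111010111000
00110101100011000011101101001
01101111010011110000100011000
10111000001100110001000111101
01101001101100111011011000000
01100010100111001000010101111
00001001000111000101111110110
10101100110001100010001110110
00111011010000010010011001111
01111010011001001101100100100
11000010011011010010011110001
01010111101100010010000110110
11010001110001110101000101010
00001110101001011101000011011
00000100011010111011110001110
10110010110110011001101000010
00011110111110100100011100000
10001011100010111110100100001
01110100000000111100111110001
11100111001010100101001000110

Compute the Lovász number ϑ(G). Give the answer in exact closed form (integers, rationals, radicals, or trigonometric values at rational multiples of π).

sqrt(29)

Vertex 798 has 14 neighbors: 378, 361, 923, 440, 998, 558, 134, 715, 443, 532, 229, 332, 693, 520.
deg(558) = 14; N(558) = {787, 361, 517, 998, 878, 680, 443, 532, 798, 229, 642, 693, 949, 783}.
N(949) = {787, 361, 923, 998, 768, 558, 680, 264, 448, 443, 229, 332, 418, 316}, |N(949)| = 14.
N(448) = {440, 878, 680, 264, 715, 532, 229, 332, 642, 418, 693, 949, 520, 316}, |N(448)| = 14.
29-vertex 14-regular graph: SR(29,14,6,7) — a Paley graph.
The 3 distinct eigenvalues: [14.0, 2.19258, -3.19258].
Lovász (edge-transitive): ϑ = −29·(-sqrt(29)/2 - 1/2)/((14)−(-sqrt(29)/2 - 1/2)) = sqrt(29).
ϑ(G) ≈ 5.38516.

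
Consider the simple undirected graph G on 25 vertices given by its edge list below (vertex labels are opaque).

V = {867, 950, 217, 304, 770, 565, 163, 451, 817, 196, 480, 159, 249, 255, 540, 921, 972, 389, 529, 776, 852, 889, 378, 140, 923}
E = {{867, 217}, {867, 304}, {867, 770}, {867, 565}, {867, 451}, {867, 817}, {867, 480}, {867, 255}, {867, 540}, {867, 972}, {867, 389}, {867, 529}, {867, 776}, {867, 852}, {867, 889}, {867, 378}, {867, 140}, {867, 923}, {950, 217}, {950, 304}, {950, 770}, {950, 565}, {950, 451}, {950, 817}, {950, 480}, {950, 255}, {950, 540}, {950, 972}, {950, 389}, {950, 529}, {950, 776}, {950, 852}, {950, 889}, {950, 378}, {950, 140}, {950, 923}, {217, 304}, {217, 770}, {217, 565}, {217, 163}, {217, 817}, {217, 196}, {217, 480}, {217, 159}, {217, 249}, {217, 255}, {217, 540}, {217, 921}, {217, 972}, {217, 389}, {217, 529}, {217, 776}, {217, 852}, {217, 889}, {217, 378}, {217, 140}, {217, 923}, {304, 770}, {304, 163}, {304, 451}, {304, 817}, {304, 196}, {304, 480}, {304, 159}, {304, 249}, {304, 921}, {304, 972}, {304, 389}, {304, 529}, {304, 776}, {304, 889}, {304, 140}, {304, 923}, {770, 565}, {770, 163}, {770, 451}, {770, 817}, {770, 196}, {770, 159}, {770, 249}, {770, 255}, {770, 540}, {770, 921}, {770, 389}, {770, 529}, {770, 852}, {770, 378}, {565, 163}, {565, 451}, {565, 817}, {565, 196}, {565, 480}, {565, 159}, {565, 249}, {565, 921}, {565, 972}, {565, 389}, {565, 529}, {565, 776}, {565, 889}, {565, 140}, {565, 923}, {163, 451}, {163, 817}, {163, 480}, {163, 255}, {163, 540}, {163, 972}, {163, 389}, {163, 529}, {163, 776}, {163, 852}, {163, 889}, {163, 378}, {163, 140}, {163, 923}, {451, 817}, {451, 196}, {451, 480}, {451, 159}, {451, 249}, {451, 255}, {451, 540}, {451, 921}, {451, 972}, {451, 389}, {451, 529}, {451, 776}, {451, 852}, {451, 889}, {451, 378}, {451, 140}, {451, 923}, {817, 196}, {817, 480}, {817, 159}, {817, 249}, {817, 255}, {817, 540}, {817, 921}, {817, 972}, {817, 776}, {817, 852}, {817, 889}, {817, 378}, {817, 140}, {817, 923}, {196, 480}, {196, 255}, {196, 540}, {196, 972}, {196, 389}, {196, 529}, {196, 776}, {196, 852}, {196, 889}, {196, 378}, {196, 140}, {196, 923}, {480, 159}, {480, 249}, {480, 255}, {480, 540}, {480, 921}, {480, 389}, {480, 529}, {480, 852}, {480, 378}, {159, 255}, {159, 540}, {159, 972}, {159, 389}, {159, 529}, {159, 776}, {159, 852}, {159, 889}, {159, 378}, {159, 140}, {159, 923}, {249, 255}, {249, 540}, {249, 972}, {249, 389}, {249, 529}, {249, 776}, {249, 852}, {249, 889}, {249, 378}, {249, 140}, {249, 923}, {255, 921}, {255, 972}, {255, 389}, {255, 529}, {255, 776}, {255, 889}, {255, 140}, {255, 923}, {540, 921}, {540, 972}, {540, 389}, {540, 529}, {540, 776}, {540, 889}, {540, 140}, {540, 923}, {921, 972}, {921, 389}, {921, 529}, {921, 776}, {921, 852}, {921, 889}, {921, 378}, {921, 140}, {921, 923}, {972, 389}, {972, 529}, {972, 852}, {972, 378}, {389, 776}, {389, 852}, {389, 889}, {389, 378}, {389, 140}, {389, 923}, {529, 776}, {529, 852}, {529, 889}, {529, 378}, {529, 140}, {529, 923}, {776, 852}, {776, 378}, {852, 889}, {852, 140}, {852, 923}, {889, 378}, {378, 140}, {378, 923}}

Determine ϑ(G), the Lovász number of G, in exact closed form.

7

N(378) = {867, 950, 217, 770, 163, 451, 817, 196, 480, 159, 249, 921, 972, 389, 529, 776, 889, 140, 923}, |N(378)| = 19.
N(140) = {867, 950, 217, 304, 565, 163, 451, 817, 196, 159, 249, 255, 540, 921, 389, 529, 852, 378}, |N(140)| = 18.
N(249) = {217, 304, 770, 565, 451, 817, 480, 255, 540, 972, 389, 529, 776, 852, 889, 378, 140, 923}, |N(249)| = 18.
Vertex 389 has 22 neighbors: 867, 950, 217, 304, 770, 565, 163, 451, 196, 480, 159, 249, 255, 540, 921, 972, 776, 852, 889, 378, 140, 923.
Complete multipartite on [7, 7, 6, 3, 2]: sandwich collapses at ϑ=7.
Numerically 7.0000000.
Sandwich: α(G)=7 ≤ ϑ(G)=7 ≤ χ(Ḡ)=7 (collapsed).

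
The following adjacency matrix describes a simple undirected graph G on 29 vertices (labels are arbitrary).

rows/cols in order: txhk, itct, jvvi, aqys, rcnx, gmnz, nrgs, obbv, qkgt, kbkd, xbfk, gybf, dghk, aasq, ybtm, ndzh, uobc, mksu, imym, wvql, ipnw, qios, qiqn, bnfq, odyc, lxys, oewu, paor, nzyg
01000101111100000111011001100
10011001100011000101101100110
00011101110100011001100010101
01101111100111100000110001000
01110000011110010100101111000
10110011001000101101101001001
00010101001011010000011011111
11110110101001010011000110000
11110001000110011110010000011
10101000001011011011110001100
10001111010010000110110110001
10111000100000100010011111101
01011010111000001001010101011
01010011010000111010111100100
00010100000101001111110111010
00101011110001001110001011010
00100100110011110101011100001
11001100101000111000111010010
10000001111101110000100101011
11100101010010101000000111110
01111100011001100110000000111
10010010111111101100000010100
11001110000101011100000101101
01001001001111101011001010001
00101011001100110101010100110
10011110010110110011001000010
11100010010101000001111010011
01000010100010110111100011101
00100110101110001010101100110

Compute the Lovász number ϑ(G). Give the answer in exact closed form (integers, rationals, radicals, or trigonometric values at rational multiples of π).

deg(dghk) = 14; N(dghk) = {itct, aqys, rcnx, nrgs, qkgt, kbkd, xbfk, uobc, wvql, qios, bnfq, lxys, paor, nzyg}.
deg(qios) = 14; N(qios) = {txhk, aqys, nrgs, qkgt, kbkd, xbfk, gybf, dghk, aasq, ybtm, uobc, mksu, odyc, oewu}.
deg(bnfq) = 14; N(bnfq) = {itct, rcnx, obbv, xbfk, gybf, dghk, aasq, ybtm, uobc, imym, wvql, qiqn, odyc, nzyg}.
N(itct) = {txhk, aqys, rcnx, obbv, qkgt, dghk, aasq, mksu, wvql, ipnw, qiqn, bnfq, oewu, paor}, |N(itct)| = 14.
Regular of degree 14 on 29 vertices: strongly regular (29,14,6,7).
A has 3 distinct eigenvalues ≈ [14.0, 2.1926, -3.1926].
−29·(-sqrt(29)/2 - 1/2) / ((14)−(-sqrt(29)/2 - 1/2)) = sqrt(29) = ϑ(G).
Numerically 5.385164807.

sqrt(29)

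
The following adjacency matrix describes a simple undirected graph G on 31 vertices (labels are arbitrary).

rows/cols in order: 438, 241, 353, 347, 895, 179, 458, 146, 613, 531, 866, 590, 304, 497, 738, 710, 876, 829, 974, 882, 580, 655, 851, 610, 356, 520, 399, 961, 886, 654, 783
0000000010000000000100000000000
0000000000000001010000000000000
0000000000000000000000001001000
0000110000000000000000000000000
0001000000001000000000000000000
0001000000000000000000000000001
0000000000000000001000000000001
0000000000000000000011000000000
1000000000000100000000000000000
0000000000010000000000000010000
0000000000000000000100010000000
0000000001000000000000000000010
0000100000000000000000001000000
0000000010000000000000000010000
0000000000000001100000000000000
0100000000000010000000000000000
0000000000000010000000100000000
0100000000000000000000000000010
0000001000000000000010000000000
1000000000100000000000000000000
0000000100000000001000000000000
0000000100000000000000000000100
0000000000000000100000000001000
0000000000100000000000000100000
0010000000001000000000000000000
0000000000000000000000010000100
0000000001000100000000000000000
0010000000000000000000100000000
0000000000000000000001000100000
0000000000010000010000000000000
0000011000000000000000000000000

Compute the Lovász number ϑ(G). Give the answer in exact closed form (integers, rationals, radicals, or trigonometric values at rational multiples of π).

deg(829) = 2; N(829) = {241, 654}.
Vertex 580 has 2 neighbors: 146, 974.
deg(654) = 2; N(654) = {590, 829}.
N(304) = {895, 356}, |N(304)| = 2.
31-vertex 2-regular graph: a single 31-cycle (edge-transitive).
spec(A) ≈ [2.0, 1.95906, 1.837916, 1.641527, 1.377934, 1.057928, 0.694611, 0.302856, -0.101298, -0.501305, -0.880788, -1.224212, -1.517516, -1.748693, -1.908279, -1.989739] (distinct, 6 d.p.).
With N=31: ϑ(G) = 31·(-(-1)*2*cos(pi/31))/(2−(-2*cos(pi/31))) = 31*cos(pi/31)/(cos(pi/31) + 1).
ϑ(G) ≈ 15.46013499.
Sandwich: α(G)=15 ≤ ϑ(G)=31*cos(pi/31)/(cos(pi/31) + 1) ≤ χ(Ḡ)=16 (both strict).

31*cos(pi/31)/(cos(pi/31) + 1)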